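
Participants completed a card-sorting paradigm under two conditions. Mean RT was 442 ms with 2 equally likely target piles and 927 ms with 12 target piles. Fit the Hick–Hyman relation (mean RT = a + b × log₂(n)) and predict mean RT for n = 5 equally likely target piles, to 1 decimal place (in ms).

690.0 ms

Solve the two-equation system in a and b:
  b = (927 − 442) / (log₂ 12 − log₂ 2) = 485 / (3.5850 − 1) = 187.624 ms/bit
  a = 442 − 187.624 × 1 = 254.376 ms
Then RT(5) = 254.376 + 187.624 × log₂ 5 = 254.376 + 187.624 × 2.3219 ≈ 690.025 ms.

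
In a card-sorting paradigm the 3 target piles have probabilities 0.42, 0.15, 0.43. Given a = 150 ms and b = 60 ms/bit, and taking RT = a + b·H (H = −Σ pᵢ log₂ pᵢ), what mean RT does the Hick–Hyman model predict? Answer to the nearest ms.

H = 0.42·log₂(1/0.42) + 0.15·log₂(1/0.15) + 0.43·log₂(1/0.43) = 1.4598 bits.
RT = 150 + 60 × 1.4598 = 237.59 ms.

238 ms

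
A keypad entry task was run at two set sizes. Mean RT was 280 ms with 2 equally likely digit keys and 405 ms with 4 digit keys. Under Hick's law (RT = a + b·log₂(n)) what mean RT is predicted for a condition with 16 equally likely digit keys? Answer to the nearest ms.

655 ms

Solve the two-equation system in a and b:
  b = (405 − 280) / (log₂ 4 − log₂ 2) = 125 / (2 − 1) = 125 ms/bit
  a = 280 − 125 × 1 = 155 ms
Then RT(16) = 155 + 125 × log₂ 16 = 155 + 125 × 4 ≈ 655.000 ms.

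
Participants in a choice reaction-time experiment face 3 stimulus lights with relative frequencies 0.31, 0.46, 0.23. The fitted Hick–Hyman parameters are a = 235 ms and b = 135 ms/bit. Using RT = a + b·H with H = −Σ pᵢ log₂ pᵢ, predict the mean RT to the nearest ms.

441 ms

Entropy contributions −pᵢ log₂ pᵢ: 0.5238, 0.5153, 0.4877; sum H = 1.5268 bits.
RT = a + bH = 235 + 135·1.5268 = 441.12 ms.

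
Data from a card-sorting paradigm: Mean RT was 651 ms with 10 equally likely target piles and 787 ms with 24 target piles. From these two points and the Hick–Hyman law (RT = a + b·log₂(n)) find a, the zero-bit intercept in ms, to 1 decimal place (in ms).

293.3 ms

b = (RT₂ − RT₁)/(log₂ n₂ − log₂ n₁) = (787 − 651)/(4.5850 − 3.3219) = 107.677 ms/bit.
Intercept: a = 651 − 107.677·log₂(10) = 293.304 ms.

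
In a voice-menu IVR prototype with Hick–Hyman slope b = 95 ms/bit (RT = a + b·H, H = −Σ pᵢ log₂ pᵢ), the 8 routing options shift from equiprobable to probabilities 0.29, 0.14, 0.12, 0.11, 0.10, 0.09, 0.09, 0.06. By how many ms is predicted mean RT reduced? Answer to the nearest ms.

16 ms

The RT saving is b·ΔH. Equiprobable H₀ = log₂(8) = 3.0000 bits; with the given probabilities H = 2.8334 bits.
b·(H₀ − H) = 95 × (3.0000 − 2.8334) = 15.83 ms.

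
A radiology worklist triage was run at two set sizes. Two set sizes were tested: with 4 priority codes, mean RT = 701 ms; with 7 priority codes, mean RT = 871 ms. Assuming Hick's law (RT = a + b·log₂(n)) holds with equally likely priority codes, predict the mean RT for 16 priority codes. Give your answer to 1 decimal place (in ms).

RT is linear in log₂ n, so two points fix the line:
  b = (871 − 701) / (log₂ 7 − log₂ 4) = 170 / (2.8074 − 2) = 210.564 ms/bit
  a = 701 − 210.564 × 2 = 279.872 ms
Then RT(16) = 279.872 + 210.564 × log₂ 16 = 279.872 + 210.564 × 4 ≈ 1122.128 ms.

1122.1 ms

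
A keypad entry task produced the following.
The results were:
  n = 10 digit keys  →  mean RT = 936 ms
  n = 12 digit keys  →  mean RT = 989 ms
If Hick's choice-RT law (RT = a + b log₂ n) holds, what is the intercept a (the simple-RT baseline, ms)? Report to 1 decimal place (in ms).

266.6 ms

b = (RT₂ − RT₁)/(log₂ n₂ − log₂ n₁) = (989 − 936)/(3.5850 − 3.3219) = 201.495 ms/bit.
Intercept: a = 936 − 201.495·log₂(10) = 266.650 ms.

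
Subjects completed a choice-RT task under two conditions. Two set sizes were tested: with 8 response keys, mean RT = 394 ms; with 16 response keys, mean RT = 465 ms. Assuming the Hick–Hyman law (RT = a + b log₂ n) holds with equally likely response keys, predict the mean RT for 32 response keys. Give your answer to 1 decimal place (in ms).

536.0 ms

RT is linear in log₂ n, so two points fix the line:
  b = (465 − 394) / (log₂ 16 − log₂ 8) = 71 / (4 − 3) = 71.000 ms/bit
  a = 394 − 71.000 × 3 = 181.000 ms
Then RT(32) = 181.000 + 71.000 × log₂ 32 = 181.000 + 71.000 × 5 ≈ 536.000 ms.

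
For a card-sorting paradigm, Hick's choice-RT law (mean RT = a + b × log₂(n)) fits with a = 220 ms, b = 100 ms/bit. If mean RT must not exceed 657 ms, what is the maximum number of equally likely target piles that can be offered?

20

100·log₂ n ≤ 657 − 220 = 437, giving log₂ n ≤ 4.3700 and n ≤ 20.678. The largest whole number is 20.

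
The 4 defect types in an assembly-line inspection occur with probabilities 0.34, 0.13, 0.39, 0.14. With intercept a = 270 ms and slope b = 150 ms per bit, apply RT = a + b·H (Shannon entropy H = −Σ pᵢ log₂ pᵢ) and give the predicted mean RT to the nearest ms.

Entropy contributions −pᵢ log₂ pᵢ: 0.5292, 0.3826, 0.5298, 0.3971; sum H = 1.8387 bits.
RT = a + bH = 270 + 150·1.8387 = 545.81 ms.

546 ms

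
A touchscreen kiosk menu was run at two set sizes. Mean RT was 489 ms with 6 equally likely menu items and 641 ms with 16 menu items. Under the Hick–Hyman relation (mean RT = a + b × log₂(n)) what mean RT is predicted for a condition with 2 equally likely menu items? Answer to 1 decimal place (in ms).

With log₂ n on the abscissa the relation is linear; from the two conditions:
  b = (641 − 489) / (log₂ 16 − log₂ 6) = 152 / (4 − 2.5850) = 107.418 ms/bit
  a = 489 − 107.418 × 2.5850 = 211.329 ms
Then RT(2) = 211.329 + 107.418 × log₂ 2 = 211.329 + 107.418 × 1 ≈ 318.747 ms.

318.7 ms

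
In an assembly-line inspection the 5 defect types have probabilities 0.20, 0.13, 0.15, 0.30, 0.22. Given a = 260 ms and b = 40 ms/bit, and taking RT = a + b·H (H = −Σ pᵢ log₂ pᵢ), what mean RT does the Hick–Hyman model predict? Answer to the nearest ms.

H = 0.20·log₂(1/0.20) + 0.13·log₂(1/0.13) + 0.15·log₂(1/0.15) + 0.30·log₂(1/0.30) + 0.22·log₂(1/0.22) = 2.2592 bits.
RT = 260 + 40 × 2.2592 = 350.37 ms.

350 ms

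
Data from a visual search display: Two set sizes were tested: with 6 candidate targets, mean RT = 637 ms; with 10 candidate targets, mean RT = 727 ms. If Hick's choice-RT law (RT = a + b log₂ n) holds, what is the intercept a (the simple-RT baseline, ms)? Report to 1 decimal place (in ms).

b = (RT₂ − RT₁)/(log₂ n₂ − log₂ n₁) = (727 − 637)/(3.3219 − 2.5850) = 122.122 ms/bit.
a = RT₁ − b·log₂ n₁ = 637 − 122.122 × 2.5850 = 321.318 ms.

321.3 ms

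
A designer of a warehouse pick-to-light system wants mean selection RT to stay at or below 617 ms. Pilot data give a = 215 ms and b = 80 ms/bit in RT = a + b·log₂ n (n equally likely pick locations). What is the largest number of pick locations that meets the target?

Information budget: (617 − 215)/80 = 5.0250 bits, so n ≤ 2^5.0250 = 32.559 → at most 32.

32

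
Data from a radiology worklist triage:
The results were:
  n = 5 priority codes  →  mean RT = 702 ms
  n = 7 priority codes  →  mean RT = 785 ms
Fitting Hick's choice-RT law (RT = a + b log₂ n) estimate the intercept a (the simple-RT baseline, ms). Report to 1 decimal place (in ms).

The slope on a log₂ axis is (785 − 702) / (2.8074 − 2.3219) = 170.984 ms/bit.
Intercept: a = 702 − 170.984·log₂(5) = 304.989 ms.

305.0 ms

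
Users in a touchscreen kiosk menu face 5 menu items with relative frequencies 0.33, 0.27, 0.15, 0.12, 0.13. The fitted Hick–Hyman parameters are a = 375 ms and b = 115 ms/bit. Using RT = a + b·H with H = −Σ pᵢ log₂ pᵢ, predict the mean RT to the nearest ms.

Entropy contributions −pᵢ log₂ pᵢ: 0.5278, 0.5100, 0.4105, 0.3671, 0.3826; sum H = 2.1981 bits.
RT = a + bH = 375 + 115·2.1981 = 627.78 ms.

628 ms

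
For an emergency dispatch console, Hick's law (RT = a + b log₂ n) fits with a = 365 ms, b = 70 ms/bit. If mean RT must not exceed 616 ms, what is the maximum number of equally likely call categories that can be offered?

Information budget: (616 − 365)/70 = 3.5857 bits, so n ≤ 2^3.5857 = 12.006 → at most 12.

12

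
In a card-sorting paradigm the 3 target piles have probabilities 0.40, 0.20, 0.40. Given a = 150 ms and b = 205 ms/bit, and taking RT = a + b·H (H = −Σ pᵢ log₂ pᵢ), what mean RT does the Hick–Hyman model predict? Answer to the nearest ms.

462 ms

H = 0.40·log₂(1/0.40) + 0.20·log₂(1/0.20) + 0.40·log₂(1/0.40) = 1.5219 bits.
RT = 150 + 205 × 1.5219 = 462.00 ms.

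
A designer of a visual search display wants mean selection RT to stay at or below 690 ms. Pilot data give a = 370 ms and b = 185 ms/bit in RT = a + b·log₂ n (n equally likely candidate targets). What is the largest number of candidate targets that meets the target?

3

Information budget: (690 − 370)/185 = 1.7297 bits, so n ≤ 2^1.7297 = 3.317 → at most 3.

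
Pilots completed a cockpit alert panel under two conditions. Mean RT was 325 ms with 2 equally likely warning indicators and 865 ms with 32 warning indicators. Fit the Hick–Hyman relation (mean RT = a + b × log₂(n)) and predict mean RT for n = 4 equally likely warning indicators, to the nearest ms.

460 ms

With log₂ n on the abscissa the relation is linear; from the two conditions:
  b = (865 − 325) / (log₂ 32 − log₂ 2) = 540 / (5 − 1) = 135 ms/bit
  a = 325 − 135 × 1 = 190 ms
Then RT(4) = 190 + 135 × log₂ 4 = 190 + 135 × 2 ≈ 460.000 ms.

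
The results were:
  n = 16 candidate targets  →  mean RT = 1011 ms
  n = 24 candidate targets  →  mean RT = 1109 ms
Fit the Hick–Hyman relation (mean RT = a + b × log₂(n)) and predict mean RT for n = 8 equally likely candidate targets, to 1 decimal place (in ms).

Fit slope and intercept:
  b = (1109 − 1011) / (log₂ 24 − log₂ 16) = 98 / (4.5850 − 4) = 167.532 ms/bit
  a = 1011 − 167.532 × 4 = 340.872 ms
Then RT(8) = 340.872 + 167.532 × log₂ 8 = 340.872 + 167.532 × 3 ≈ 843.468 ms.

843.5 ms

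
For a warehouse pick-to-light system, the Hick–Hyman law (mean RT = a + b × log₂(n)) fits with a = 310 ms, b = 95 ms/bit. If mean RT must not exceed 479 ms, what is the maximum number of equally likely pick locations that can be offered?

3

Set 310 + 95·log₂ n ≤ 479 → log₂ n ≤ (479 − 310)/95 = 1.7789.
So n ≤ 2^1.7789 = 3.432; the largest integer n is 3.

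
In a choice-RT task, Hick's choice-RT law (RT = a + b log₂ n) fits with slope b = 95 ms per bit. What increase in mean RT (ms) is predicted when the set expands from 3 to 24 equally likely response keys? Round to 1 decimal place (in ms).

ΔRT = (a + b log₂ n₂) − (a + b log₂ n₁) = b·(log₂ n₂ − log₂ n₁).
log₂(24) − log₂(3) = log₂(24/3) = log₂(8) = 3.
ΔRT = 95 × 3.0000 = 285.000 ms.

285.0 ms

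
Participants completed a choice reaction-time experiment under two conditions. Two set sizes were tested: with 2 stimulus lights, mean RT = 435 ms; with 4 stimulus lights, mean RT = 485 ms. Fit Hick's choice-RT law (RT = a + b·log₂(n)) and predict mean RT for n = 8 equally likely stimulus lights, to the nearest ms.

535 ms

Fit slope and intercept:
  b = (485 − 435) / (log₂ 4 − log₂ 2) = 50 / (2 − 1) = 50 ms/bit
  a = 435 − 50 × 1 = 385 ms
Then RT(8) = 385 + 50 × log₂ 8 = 385 + 50 × 3 ≈ 535.000 ms.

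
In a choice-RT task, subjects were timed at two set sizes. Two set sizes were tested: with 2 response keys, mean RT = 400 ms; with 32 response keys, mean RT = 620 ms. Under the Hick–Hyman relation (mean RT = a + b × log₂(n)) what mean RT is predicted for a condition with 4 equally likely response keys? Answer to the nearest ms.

Solve the two-equation system in a and b:
  b = (620 − 400) / (log₂ 32 − log₂ 2) = 220 / (5 − 1) = 55 ms/bit
  a = 400 − 55 × 1 = 345 ms
Then RT(4) = 345 + 55 × log₂ 4 = 345 + 55 × 2 ≈ 455.000 ms.

455 ms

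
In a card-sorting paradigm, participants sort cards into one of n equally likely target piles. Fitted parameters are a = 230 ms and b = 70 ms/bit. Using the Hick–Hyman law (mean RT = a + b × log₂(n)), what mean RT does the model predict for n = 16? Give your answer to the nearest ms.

510 ms

log₂(16) = 4 bits, so RT = 230 + 70 × 4 ≈ 510.000 ms.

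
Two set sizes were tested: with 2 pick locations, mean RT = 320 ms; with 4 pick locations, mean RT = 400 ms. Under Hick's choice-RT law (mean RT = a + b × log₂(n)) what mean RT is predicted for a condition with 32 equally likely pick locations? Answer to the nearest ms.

640 ms

Fit slope and intercept:
  b = (400 − 320) / (log₂ 4 − log₂ 2) = 80 / (2 − 1) = 80 ms/bit
  a = 320 − 80 × 1 = 240 ms
Then RT(32) = 240 + 80 × log₂ 32 = 240 + 80 × 5 ≈ 640.000 ms.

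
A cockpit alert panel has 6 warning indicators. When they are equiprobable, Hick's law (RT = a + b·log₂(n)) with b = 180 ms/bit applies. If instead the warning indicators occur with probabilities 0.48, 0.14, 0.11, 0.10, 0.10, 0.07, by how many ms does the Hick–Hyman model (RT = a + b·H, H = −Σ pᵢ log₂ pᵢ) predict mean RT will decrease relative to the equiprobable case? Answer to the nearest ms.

The RT saving is b·ΔH. Equiprobable H₀ = log₂(6) = 2.5850 bits; with the given probabilities H = 2.1886 bits.
b·(H₀ − H) = 180 × (2.5850 − 2.1886) = 71.34 ms.

71 ms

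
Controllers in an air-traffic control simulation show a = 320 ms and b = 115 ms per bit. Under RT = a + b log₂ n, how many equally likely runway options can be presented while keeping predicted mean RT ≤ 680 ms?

Information budget: (680 − 320)/115 = 3.1304 bits, so n ≤ 2^3.1304 = 8.757 → at most 8.

8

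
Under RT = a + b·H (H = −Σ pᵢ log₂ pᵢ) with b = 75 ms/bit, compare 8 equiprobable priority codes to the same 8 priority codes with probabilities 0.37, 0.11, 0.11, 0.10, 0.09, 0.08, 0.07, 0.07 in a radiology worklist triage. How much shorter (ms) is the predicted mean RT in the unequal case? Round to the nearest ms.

Equiprobable entropy H₀ = log₂ 8 = 3.0000 bits.
Skewed entropy H = −Σ pᵢ log₂ pᵢ = 2.7048 bits.
ΔRT = b·(H₀ − H) = 75 × 0.2952 = 22.14 ms.

22 ms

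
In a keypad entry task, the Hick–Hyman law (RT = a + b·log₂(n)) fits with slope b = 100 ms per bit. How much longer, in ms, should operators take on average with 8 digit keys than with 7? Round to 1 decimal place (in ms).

19.3 ms

The intercept a cancels: ΔRT = b·(log₂ n₂ − log₂ n₁) = b·log₂(n₂/n₁).
log₂(8) − log₂(7) = 3 − 2.8074 = 0.1926.
ΔRT = 100 × 0.1926 = 19.265 ms.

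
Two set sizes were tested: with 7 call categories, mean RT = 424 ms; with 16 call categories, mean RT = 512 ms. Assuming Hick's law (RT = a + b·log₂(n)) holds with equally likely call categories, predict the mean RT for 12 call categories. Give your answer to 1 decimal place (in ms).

RT is linear in log₂ n, so two points fix the line:
  b = (512 − 424) / (log₂ 16 − log₂ 7) = 88 / (4 − 2.8074) = 73.786 ms/bit
  a = 424 − 73.786 × 2.8074 = 216.858 ms
Then RT(12) = 216.858 + 73.786 × log₂ 12 = 216.858 + 73.786 × 3.5850 ≈ 481.376 ms.

481.4 ms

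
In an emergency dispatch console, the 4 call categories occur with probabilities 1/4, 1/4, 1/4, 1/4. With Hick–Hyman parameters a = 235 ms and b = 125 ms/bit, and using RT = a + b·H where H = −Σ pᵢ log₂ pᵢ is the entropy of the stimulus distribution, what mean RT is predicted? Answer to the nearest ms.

485 ms

Each term −pᵢ log₂ pᵢ: 0.25·2 + 0.25·2 + 0.25·2 + 0.25·2; summed, H = 2.000 bits.
Mean RT = a + bH = 235 + 125·2.000 = 485.00 ms.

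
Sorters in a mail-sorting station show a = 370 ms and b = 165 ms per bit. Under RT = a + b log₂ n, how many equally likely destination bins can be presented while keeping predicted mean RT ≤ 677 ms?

3

Information budget: (677 − 370)/165 = 1.8606 bits, so n ≤ 2^1.8606 = 3.632 → at most 3.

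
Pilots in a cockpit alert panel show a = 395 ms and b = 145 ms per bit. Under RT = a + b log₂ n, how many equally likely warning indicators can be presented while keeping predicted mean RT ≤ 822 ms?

145·log₂ n ≤ 822 − 395 = 427, giving log₂ n ≤ 2.9448 and n ≤ 7.700. The largest whole number is 7.

7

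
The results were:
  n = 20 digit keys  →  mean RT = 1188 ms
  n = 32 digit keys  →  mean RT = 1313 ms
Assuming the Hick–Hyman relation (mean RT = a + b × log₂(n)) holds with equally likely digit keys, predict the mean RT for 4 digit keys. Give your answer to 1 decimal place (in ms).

760.0 ms

Fit slope and intercept:
  b = (1313 − 1188) / (log₂ 32 − log₂ 20) = 125 / (5 − 4.3219) = 184.346 ms/bit
  a = 1188 − 184.346 × 4.3219 = 391.269 ms
Then RT(4) = 391.269 + 184.346 × log₂ 4 = 391.269 + 184.346 × 2 ≈ 759.961 ms.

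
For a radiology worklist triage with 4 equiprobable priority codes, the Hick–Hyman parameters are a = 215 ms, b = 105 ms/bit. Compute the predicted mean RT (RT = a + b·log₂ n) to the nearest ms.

425 ms

log₂(4) = 2 bits, so RT = 215 + 105 × 2 ≈ 425.000 ms.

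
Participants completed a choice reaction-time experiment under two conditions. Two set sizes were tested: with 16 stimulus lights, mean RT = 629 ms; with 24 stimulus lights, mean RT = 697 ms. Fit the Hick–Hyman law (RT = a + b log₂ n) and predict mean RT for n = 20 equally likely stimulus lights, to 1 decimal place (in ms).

666.4 ms

RT is linear in log₂ n, so two points fix the line:
  b = (697 − 629) / (log₂ 24 − log₂ 16) = 68 / (4.5850 − 4) = 116.247 ms/bit
  a = 629 − 116.247 × 4 = 164.013 ms
Then RT(20) = 164.013 + 116.247 × log₂ 20 = 164.013 + 116.247 × 4.3219 ≈ 666.423 ms.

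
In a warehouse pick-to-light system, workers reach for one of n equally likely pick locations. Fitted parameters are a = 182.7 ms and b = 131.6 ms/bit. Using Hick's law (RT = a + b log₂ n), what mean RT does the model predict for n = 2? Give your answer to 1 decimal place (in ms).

log₂(2) = 1 bits, so RT = 182.7 + 131.6 × 1 ≈ 314.300 ms.

314.3 ms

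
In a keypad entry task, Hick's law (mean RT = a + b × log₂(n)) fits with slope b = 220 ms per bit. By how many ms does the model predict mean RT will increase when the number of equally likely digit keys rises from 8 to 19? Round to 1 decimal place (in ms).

274.5 ms

Only the slope matters, since a is common to both: ΔRT = b·log₂(n₂/n₁).
log₂(19) − log₂(8) = 4.2479 − 3 = 1.2479.
ΔRT = 220 × 1.2479 = 274.544 ms.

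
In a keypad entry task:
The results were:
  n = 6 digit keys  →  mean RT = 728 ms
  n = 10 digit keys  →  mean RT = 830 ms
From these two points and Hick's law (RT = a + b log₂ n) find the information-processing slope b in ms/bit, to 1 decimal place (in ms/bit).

138.4 ms/bit

Slope: b = (830 − 728) / (log₂ 10 − log₂ 6) = 102/0.7370 = 138.405 ms/bit.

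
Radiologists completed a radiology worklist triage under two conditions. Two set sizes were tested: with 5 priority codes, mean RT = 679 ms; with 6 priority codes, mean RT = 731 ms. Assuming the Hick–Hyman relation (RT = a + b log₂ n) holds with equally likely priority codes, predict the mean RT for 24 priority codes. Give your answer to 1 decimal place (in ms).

1126.4 ms

Fit slope and intercept:
  b = (731 − 679) / (log₂ 6 − log₂ 5) = 52 / (2.5850 − 2.3219) = 197.693 ms/bit
  a = 679 − 197.693 × 2.3219 = 219.972 ms
Then RT(24) = 219.972 + 197.693 × log₂ 24 = 219.972 + 197.693 × 4.5850 ≈ 1126.386 ms.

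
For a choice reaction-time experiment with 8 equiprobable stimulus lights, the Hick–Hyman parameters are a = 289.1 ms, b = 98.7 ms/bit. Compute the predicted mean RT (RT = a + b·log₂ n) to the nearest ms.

585 ms

log₂(8) = 3 bits, so RT = 289.1 + 98.7 × 3 ≈ 585.200 ms.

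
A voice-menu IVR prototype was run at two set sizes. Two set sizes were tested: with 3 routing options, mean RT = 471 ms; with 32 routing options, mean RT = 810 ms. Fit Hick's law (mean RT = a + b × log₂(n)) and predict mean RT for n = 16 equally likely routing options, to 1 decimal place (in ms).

Fit slope and intercept:
  b = (810 − 471) / (log₂ 32 − log₂ 3) = 339 / (5 − 1.5850) = 99.267 ms/bit
  a = 471 − 99.267 × 1.5850 = 313.666 ms
Then RT(16) = 313.666 + 99.267 × log₂ 16 = 313.666 + 99.267 × 4 ≈ 710.733 ms.

710.7 ms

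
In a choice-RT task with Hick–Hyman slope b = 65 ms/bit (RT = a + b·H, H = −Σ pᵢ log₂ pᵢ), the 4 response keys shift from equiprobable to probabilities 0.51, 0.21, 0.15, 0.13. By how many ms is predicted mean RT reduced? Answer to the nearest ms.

Equiprobable entropy H₀ = log₂ 4 = 2.0000 bits.
Skewed entropy H = −Σ pᵢ log₂ pᵢ = 1.7614 bits.
ΔRT = b·(H₀ − H) = 65 × 0.2386 = 15.51 ms.

16 ms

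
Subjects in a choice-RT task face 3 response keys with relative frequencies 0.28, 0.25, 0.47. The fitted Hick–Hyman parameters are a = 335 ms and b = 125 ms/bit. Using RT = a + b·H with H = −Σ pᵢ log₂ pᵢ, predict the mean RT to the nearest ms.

H = 0.28·log₂(1/0.28) + 0.25·log₂(1/0.25) + 0.47·log₂(1/0.47) = 1.5262 bits.
RT = 335 + 125 × 1.5262 = 525.77 ms.

526 ms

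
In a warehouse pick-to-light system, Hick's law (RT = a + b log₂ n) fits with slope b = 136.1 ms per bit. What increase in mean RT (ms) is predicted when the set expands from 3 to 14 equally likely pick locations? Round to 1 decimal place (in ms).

302.5 ms

Only the slope matters, since a is common to both: ΔRT = b·log₂(n₂/n₁).
log₂(14) − log₂(3) = 3.8074 − 1.5850 = 2.2224.
ΔRT = 136.1 × 2.2224 = 302.468 ms.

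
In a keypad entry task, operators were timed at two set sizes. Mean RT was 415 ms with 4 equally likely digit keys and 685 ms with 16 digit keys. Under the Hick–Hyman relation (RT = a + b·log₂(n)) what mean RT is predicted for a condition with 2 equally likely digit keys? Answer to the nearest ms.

280 ms

With log₂ n on the abscissa the relation is linear; from the two conditions:
  b = (685 − 415) / (log₂ 16 − log₂ 4) = 270 / (4 − 2) = 135 ms/bit
  a = 415 − 135 × 2 = 145 ms
Then RT(2) = 145 + 135 × log₂ 2 = 145 + 135 × 1 ≈ 280.000 ms.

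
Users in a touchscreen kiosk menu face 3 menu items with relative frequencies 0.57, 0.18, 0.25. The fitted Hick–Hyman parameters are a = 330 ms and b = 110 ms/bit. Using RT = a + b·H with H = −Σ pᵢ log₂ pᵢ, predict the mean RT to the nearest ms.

485 ms

Entropy contributions −pᵢ log₂ pᵢ: 0.4623, 0.4453, 0.5000; sum H = 1.4076 bits.
RT = a + bH = 330 + 110·1.4076 = 484.83 ms.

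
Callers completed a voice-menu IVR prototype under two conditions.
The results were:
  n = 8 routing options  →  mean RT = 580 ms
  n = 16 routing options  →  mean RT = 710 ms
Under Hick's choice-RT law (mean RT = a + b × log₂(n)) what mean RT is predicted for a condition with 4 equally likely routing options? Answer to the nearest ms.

With log₂ n on the abscissa the relation is linear; from the two conditions:
  b = (710 − 580) / (log₂ 16 − log₂ 8) = 130 / (4 − 3) = 130 ms/bit
  a = 580 − 130 × 3 = 190 ms
Then RT(4) = 190 + 130 × log₂ 4 = 190 + 130 × 2 ≈ 450.000 ms.

450 ms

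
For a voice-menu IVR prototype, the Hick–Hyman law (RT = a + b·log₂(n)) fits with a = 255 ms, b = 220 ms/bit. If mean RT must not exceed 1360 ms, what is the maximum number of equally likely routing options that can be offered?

32

Set 255 + 220·log₂ n ≤ 1360 → log₂ n ≤ (1360 − 255)/220 = 5.0227.
So n ≤ 2^5.0227 = 32.508; the largest integer n is 32.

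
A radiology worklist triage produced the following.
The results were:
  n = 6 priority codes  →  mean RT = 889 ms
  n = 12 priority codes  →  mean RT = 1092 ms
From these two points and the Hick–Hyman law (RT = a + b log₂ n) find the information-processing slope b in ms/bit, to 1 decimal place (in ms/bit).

The slope on a log₂ axis is (1092 − 889) / (3.5850 − 2.5850) = 203.000 ms/bit.

203.0 ms/bit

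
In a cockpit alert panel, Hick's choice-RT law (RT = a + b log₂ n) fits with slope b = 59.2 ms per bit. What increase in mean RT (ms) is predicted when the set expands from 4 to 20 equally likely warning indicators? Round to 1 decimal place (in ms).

137.5 ms

Only the slope matters, since a is common to both: ΔRT = b·log₂(n₂/n₁).
log₂(20) − log₂(4) = 4.3219 − 2 = 2.3219.
ΔRT = 59.2 × 2.3219 = 137.458 ms.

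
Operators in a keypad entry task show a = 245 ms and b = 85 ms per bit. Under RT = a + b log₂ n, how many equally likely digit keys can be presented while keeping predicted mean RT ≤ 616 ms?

20

85·log₂ n ≤ 616 − 245 = 371, giving log₂ n ≤ 4.3647 and n ≤ 20.602. The largest whole number is 20.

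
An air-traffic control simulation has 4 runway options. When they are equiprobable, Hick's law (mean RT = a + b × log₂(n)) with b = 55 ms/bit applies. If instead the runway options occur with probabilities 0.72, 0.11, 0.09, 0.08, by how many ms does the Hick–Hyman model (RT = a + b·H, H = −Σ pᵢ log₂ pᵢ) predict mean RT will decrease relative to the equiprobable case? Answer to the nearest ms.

The RT saving is b·ΔH. Equiprobable H₀ = log₂(4) = 2.0000 bits; with the given probabilities H = 1.2957 bits.
b·(H₀ − H) = 55 × (2.0000 − 1.2957) = 38.74 ms.

39 ms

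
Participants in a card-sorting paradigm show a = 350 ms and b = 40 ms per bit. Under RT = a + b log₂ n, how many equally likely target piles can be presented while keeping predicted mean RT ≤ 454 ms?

6

Set 350 + 40·log₂ n ≤ 454 → log₂ n ≤ (454 − 350)/40 = 2.6000.
So n ≤ 2^2.6000 = 6.063; the largest integer n is 6.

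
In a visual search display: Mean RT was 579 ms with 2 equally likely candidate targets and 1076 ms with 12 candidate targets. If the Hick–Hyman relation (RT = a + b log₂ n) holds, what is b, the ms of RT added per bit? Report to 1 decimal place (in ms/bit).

192.3 ms/bit

The slope on a log₂ axis is (1076 − 579) / (3.5850 − 1) = 192.266 ms/bit.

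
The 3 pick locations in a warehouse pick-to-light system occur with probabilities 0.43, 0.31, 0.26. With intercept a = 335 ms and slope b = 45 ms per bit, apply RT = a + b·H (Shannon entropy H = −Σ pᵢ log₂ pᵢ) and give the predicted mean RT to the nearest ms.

Entropy contributions −pᵢ log₂ pᵢ: 0.5236, 0.5238, 0.5053; sum H = 1.5526 bits.
RT = a + bH = 335 + 45·1.5526 = 404.87 ms.

405 ms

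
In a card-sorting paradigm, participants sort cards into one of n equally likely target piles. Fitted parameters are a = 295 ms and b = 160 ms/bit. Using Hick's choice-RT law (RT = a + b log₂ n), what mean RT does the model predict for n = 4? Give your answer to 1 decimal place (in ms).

log₂(4) = 2 bits, so RT = 295 + 160 × 2 ≈ 615.000 ms.

615.0 ms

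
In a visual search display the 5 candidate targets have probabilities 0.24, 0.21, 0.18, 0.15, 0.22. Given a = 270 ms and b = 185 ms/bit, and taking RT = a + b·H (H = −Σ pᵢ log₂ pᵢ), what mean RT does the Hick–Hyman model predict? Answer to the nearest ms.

H = 0.24·log₂(1/0.24) + 0.21·log₂(1/0.21) + 0.18·log₂(1/0.18) + 0.15·log₂(1/0.15) + 0.22·log₂(1/0.22) = 2.3034 bits.
RT = 270 + 185 × 2.3034 = 696.13 ms.

696 ms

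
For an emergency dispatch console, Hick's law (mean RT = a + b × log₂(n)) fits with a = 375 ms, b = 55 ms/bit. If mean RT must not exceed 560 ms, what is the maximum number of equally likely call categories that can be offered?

Information budget: (560 − 375)/55 = 3.3636 bits, so n ≤ 2^3.3636 = 10.293 → at most 10.

10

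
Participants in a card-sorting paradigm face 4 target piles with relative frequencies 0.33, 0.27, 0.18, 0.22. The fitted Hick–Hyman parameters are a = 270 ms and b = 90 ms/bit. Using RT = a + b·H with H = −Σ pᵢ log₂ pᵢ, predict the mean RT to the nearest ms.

Entropy contributions −pᵢ log₂ pᵢ: 0.5278, 0.5100, 0.4453, 0.4806; sum H = 1.9637 bits.
RT = a + bH = 270 + 90·1.9637 = 446.74 ms.

447 ms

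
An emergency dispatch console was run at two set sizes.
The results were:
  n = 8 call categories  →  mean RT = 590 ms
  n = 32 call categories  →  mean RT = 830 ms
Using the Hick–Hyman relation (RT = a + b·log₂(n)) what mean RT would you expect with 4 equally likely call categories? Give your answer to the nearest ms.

Solve the two-equation system in a and b:
  b = (830 − 590) / (log₂ 32 − log₂ 8) = 240 / (5 − 3) = 120 ms/bit
  a = 590 − 120 × 3 = 230 ms
Then RT(4) = 230 + 120 × log₂ 4 = 230 + 120 × 2 ≈ 470.000 ms.

470 ms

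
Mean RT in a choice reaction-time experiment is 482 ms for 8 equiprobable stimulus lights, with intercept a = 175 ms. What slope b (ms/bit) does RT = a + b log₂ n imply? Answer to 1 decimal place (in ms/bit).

102.3 ms/bit

log₂(8) = 3 bits.
b = (RT − a)/log₂ n = (482 − 175) / 3 = 102.333 ms/bit.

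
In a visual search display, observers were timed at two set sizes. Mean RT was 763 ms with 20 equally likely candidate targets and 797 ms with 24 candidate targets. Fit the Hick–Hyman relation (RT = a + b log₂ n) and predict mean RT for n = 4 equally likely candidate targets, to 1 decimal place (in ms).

RT is linear in log₂ n, so two points fix the line:
  b = (797 − 763) / (log₂ 24 − log₂ 20) = 34 / (4.5850 − 4.3219) = 129.261 ms/bit
  a = 763 − 129.261 × 4.3219 = 204.345 ms
Then RT(4) = 204.345 + 129.261 × log₂ 4 = 204.345 + 129.261 × 2 ≈ 462.866 ms.

462.9 ms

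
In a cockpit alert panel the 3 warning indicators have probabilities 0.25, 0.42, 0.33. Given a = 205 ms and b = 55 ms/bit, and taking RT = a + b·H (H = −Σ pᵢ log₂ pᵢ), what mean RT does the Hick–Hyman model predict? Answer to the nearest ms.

290 ms

Entropy contributions −pᵢ log₂ pᵢ: 0.5000, 0.5256, 0.5278; sum H = 1.5535 bits.
RT = a + bH = 205 + 55·1.5535 = 290.44 ms.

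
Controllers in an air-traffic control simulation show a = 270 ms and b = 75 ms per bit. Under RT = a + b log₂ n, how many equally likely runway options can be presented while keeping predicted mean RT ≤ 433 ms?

4

Information budget: (433 − 270)/75 = 2.1733 bits, so n ≤ 2^2.1733 = 4.511 → at most 4.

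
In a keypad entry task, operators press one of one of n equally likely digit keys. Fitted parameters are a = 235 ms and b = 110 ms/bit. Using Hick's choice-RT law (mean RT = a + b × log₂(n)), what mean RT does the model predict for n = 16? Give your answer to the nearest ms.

log₂(16) = 4 bits, so RT = 235 + 110 × 4 ≈ 675.000 ms.

675 ms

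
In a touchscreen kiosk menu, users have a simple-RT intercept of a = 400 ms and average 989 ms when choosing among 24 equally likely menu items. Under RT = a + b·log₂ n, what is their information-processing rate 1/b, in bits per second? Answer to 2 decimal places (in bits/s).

b = (989 − 400)/log₂ 24 = 589/4.5850 = 128.463 ms per bit = 0.12846 s/bit; the reciprocal is 7.784 bits/s.

7.78 bits/s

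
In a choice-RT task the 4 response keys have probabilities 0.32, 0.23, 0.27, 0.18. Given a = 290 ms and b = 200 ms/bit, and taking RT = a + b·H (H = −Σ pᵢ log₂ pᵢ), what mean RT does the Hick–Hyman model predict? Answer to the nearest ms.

H = 0.32·log₂(1/0.32) + 0.23·log₂(1/0.23) + 0.27·log₂(1/0.27) + 0.18·log₂(1/0.18) = 1.9690 bits.
RT = 290 + 200 × 1.9690 = 683.81 ms.

684 ms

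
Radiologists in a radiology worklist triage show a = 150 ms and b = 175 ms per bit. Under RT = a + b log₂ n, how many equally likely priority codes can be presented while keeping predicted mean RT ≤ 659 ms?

7

175·log₂ n ≤ 659 − 150 = 509, giving log₂ n ≤ 2.9086 and n ≤ 7.509. The largest whole number is 7.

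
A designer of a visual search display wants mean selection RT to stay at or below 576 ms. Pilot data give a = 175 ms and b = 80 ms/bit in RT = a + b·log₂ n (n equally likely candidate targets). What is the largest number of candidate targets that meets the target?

32

Set 175 + 80·log₂ n ≤ 576 → log₂ n ≤ (576 − 175)/80 = 5.0125.
So n ≤ 2^5.0125 = 32.278; the largest integer n is 32.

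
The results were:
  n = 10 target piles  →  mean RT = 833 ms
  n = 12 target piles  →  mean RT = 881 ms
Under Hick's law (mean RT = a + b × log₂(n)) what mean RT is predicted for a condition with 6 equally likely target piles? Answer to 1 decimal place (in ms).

With log₂ n on the abscissa the relation is linear; from the two conditions:
  b = (881 − 833) / (log₂ 12 − log₂ 10) = 48 / (3.5850 − 3.3219) = 182.486 ms/bit
  a = 833 − 182.486 × 3.3219 = 226.796 ms
Then RT(6) = 226.796 + 182.486 × log₂ 6 = 226.796 + 182.486 × 2.5850 ≈ 698.514 ms.

698.5 ms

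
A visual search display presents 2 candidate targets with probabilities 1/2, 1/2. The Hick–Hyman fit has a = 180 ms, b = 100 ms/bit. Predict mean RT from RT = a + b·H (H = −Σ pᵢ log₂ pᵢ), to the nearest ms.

280 ms

H = −Σ pᵢ log₂ pᵢ = 0.5·1 + 0.5·1 = 1.000 bits.
RT = 180 + 100 × 1.000 = 280.00 ms.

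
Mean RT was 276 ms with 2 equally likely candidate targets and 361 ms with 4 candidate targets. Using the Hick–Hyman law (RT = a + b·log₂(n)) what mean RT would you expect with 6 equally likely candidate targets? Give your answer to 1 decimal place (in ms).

410.7 ms

Fit slope and intercept:
  b = (361 − 276) / (log₂ 4 − log₂ 2) = 85 / (2 − 1) = 85.000 ms/bit
  a = 276 − 85.000 × 1 = 191.000 ms
Then RT(6) = 191.000 + 85.000 × log₂ 6 = 191.000 + 85.000 × 2.5850 ≈ 410.722 ms.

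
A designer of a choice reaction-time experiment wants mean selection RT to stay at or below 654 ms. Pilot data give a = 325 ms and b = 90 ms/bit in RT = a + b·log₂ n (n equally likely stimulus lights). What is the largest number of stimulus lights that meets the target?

Set 325 + 90·log₂ n ≤ 654 → log₂ n ≤ (654 − 325)/90 = 3.6556.
So n ≤ 2^3.6556 = 12.602; the largest integer n is 12.

12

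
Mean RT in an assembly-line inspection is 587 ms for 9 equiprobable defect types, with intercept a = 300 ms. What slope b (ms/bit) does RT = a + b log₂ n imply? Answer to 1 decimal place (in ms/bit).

b = (587 − 300) / log₂(9) = 287 / 3.1699 = 90.538 ms/bit.

90.5 ms/bit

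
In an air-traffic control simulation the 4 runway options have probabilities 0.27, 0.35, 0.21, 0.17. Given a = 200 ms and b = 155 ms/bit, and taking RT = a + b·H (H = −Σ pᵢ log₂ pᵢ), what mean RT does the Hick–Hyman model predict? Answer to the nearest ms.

H = 0.27·log₂(1/0.27) + 0.35·log₂(1/0.35) + 0.21·log₂(1/0.21) + 0.17·log₂(1/0.17) = 1.9475 bits.
RT = 200 + 155 × 1.9475 = 501.87 ms.

502 ms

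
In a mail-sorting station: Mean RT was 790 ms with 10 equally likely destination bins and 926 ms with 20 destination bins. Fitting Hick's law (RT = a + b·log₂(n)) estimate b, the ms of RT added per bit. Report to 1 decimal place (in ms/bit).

The slope on a log₂ axis is (926 − 790) / (4.3219 − 3.3219) = 136.000 ms/bit.

136.0 ms/bit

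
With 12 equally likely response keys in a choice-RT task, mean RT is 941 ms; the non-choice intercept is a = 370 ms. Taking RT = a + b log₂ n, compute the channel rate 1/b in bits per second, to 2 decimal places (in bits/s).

Choice component = 941 − 370 = 571 ms over log₂(12) = 3.5850 bits.
b = 571 / 3.5850 = 159.276 ms/bit, so 1/b = 6.278 bits/s.

6.28 bits/s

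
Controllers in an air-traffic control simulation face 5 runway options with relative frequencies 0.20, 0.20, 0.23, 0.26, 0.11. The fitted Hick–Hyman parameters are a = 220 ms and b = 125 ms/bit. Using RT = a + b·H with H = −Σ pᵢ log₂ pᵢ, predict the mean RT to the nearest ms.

H = 0.20·log₂(1/0.20) + 0.20·log₂(1/0.20) + 0.23·log₂(1/0.23) + 0.26·log₂(1/0.26) + 0.11·log₂(1/0.11) = 2.2720 bits.
RT = 220 + 125 × 2.2720 = 504.00 ms.

504 ms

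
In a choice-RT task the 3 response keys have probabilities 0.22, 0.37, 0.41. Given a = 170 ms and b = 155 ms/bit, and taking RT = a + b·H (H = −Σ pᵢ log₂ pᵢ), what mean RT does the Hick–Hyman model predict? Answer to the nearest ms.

408 ms

Entropy contributions −pᵢ log₂ pᵢ: 0.4806, 0.5307, 0.5274; sum H = 1.5387 bits.
RT = a + bH = 170 + 155·1.5387 = 408.50 ms.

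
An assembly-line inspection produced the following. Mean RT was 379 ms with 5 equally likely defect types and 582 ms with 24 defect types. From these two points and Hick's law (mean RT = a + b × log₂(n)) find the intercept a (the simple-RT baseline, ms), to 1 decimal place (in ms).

Slope: b = (582 − 379) / (log₂ 24 − log₂ 5) = 203/2.2630 = 89.703 ms/bit.
Intercept: a = 379 − 89.703·log₂(5) = 170.717 ms.

170.7 ms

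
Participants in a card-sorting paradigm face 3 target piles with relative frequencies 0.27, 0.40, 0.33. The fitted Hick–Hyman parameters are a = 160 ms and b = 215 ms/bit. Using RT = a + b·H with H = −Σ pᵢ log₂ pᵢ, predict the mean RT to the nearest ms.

H = 0.27·log₂(1/0.27) + 0.40·log₂(1/0.40) + 0.33·log₂(1/0.33) = 1.5666 bits.
RT = 160 + 215 × 1.5666 = 496.82 ms.

497 ms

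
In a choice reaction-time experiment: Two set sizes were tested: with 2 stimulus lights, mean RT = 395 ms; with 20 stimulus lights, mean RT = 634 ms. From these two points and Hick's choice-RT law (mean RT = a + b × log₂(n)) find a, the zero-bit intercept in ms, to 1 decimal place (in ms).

Slope: b = (634 − 395) / (log₂ 20 − log₂ 2) = 239/3.3219 = 71.946 ms/bit.
Intercept: a = 395 − 71.946·log₂(2) = 323.054 ms.

323.1 ms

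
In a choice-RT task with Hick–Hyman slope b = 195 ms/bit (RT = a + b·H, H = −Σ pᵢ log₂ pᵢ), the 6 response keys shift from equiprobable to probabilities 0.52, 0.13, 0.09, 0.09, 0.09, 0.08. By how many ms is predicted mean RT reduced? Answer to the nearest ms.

Equiprobable entropy H₀ = log₂ 6 = 2.5850 bits.
Skewed entropy H = −Σ pᵢ log₂ pᵢ = 2.1027 bits.
ΔRT = b·(H₀ − H) = 195 × 0.4823 = 94.04 ms.

94 ms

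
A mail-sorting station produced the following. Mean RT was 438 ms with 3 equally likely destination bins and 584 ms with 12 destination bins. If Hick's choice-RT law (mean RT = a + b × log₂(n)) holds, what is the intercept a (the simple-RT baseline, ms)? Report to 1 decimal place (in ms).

322.3 ms

The slope on a log₂ axis is (584 − 438) / (3.5850 − 1.5850) = 73.000 ms/bit.
Intercept: a = 438 − 73.000·log₂(3) = 322.298 ms.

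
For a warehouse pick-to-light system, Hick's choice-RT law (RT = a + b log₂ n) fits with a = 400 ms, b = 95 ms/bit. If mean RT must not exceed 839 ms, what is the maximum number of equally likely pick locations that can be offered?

Information budget: (839 − 400)/95 = 4.6211 bits, so n ≤ 2^4.6211 = 24.608 → at most 24.

24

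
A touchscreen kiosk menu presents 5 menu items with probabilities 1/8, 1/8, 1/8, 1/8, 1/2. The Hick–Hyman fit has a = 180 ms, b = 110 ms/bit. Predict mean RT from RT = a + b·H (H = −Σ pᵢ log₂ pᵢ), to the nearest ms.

Each term −pᵢ log₂ pᵢ: 0.125·3 + 0.125·3 + 0.125·3 + 0.125·3 + 0.5·1; summed, H = 2.000 bits.
Mean RT = a + bH = 180 + 110·2.000 = 400.00 ms.

400 ms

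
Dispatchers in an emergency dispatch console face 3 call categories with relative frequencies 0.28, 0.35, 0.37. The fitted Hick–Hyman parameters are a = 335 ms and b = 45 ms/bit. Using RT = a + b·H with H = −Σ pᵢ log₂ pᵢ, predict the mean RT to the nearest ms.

H = 0.28·log₂(1/0.28) + 0.35·log₂(1/0.35) + 0.37·log₂(1/0.37) = 1.5751 bits.
RT = 335 + 45 × 1.5751 = 405.88 ms.

406 ms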